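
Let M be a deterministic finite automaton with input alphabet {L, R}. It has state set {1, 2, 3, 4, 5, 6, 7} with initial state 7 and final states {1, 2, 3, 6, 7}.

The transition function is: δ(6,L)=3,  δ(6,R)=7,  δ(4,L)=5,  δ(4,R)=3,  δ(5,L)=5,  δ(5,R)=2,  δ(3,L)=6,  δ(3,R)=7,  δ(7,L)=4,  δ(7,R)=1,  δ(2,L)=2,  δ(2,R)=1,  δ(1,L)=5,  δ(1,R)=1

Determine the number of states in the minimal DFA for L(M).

3

All states are reachable from the start state.
Start with accepting vs non-accepting: {1,2,3,6,7} | {4,5}.
Refine {1,2,3,6,7} on symbol L: members go to different blocks, giving {2,3,6} and {1,7}.
Stable partition: {2,3,6} | {4,5} | {1,7} — 3 equivalence classes.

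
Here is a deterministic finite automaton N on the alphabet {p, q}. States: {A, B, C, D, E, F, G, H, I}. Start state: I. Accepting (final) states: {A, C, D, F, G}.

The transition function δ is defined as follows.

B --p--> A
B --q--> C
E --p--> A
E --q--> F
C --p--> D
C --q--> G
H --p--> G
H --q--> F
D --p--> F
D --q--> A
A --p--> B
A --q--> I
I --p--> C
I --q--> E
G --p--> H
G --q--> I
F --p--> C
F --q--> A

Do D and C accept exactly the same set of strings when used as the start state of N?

Yes

Start with accepting vs non-accepting: {A,C,D,F,G} | {B,E,H,I}.
Refine {A,C,D,F,G} on symbol p: members go to different blocks, giving {C,D,F} and {A,G}.
On input p, block {B,E,H,I} splits into {B,E,H} and {I}.
Stable partition: {C,D,F} | {B,E,H} | {A,G} | {I} — 4 equivalence classes.
D and C lie in the same block of the stable partition, so they are equivalent — no string distinguishes them.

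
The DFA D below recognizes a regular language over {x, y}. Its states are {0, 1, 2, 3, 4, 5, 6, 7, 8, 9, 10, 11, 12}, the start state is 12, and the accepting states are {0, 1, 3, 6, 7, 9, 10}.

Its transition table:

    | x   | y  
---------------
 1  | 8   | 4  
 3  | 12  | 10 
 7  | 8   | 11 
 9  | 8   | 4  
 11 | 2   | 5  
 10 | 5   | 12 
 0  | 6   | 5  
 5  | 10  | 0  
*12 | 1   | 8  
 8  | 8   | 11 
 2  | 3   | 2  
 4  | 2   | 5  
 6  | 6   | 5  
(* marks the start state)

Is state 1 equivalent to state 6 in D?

First remove the unreachable states {7,9}; 11 states remain.
Initial partition by acceptance: {0,1,3,6,10} | {2,4,5,8,11,12}.
Refine {0,1,3,6,10} on symbol x: members go to different blocks, giving {1,3,10} and {0,6}.
Split {1,3,10} by δ(·,y) → {1,10} and {3}.
On input x, block {2,4,5,8,11,12} splits into {4,8,11} and {5,12} and {2}.
Split {1,10} by δ(·,x) → {1} and {10}.
Refine {4,8,11} on symbol x: members go to different blocks, giving {4,11} and {8}.
Split {5,12} by δ(·,x) → {5} and {12}.
No further refinement is possible. Final partition (9 blocks): {1} | {4,11} | {0,6} | {3} | {5} | {2} | {10} | {8} | {12}.
1 and 6 end up in different blocks, so they are distinguishable. For instance, the string 'x' is accepted from only 6.

No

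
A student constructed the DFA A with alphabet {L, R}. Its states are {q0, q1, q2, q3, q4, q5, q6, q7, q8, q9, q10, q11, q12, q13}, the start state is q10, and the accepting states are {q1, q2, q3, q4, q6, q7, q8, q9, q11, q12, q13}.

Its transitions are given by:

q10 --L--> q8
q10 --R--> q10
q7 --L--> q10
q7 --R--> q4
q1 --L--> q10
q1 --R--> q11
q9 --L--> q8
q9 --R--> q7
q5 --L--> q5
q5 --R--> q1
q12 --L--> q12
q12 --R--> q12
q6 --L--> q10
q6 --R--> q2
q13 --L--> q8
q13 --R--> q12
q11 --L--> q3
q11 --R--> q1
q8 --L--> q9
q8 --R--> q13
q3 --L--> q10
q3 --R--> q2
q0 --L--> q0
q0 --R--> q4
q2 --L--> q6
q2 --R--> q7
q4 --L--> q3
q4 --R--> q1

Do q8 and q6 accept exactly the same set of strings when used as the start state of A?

No

First remove the unreachable states {q0,q5}; 12 states remain.
Initial partition by acceptance: {q1,q2,q3,q4,q6,q7,q8,q9,q11,q12,q13} | {q10}.
Split {q1,q2,q3,q4,q6,q7,q8,q9,q11,q12,q13} by δ(·,L) → {q2,q4,q8,q9,q11,q12,q13} and {q1,q3,q6,q7}.
Split {q2,q4,q8,q9,q11,q12,q13} by δ(·,L) → {q8,q9,q12,q13} and {q2,q4,q11}.
Refine {q8,q9,q12,q13} on symbol R: members go to different blocks, giving {q8,q12,q13} and {q9}.
Split {q8,q12,q13} by δ(·,L) → {q12,q13} and {q8}.
On input L, block {q12,q13} splits into {q12} and {q13}.
No further refinement is possible. Final partition (7 blocks): {q12} | {q10} | {q1,q3,q6,q7} | {q2,q4,q11} | {q9} | {q8} | {q13}.
q8 and q6 end up in different blocks, so they are distinguishable. For instance, the string 'L' is accepted from only q8.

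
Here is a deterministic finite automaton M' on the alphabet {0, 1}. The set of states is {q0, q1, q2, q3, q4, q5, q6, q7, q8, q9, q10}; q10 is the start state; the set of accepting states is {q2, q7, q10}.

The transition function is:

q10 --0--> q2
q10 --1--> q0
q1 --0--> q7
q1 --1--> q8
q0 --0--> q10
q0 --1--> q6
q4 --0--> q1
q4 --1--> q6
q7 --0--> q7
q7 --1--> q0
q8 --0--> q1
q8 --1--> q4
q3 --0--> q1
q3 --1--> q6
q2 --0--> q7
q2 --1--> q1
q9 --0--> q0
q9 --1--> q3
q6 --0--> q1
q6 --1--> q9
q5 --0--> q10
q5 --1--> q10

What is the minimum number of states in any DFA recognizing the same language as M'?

3

States {q5} cannot be reached from the start state, so discard them.
Initial partition by acceptance: {q2,q7,q10} | {q0,q1,q3,q4,q6,q8,q9}.
Refine {q0,q1,q3,q4,q6,q8,q9} on symbol 0: members go to different blocks, giving {q3,q4,q6,q8,q9} and {q0,q1}.
The partition is now stable with 3 blocks: {q2,q7,q10} | {q3,q4,q6,q8,q9} | {q0,q1}.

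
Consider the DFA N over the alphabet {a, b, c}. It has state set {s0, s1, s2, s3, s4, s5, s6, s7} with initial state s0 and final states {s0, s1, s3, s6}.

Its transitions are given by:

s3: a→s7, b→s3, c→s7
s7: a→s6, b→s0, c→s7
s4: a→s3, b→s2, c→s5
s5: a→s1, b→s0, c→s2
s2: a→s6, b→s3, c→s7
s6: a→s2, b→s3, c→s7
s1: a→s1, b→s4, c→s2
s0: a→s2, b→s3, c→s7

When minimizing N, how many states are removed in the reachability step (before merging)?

BFS from s0 reaches {s0, s2, s3, s6, s7}; the 3 state(s) s1, s4, s5 are never visited.

3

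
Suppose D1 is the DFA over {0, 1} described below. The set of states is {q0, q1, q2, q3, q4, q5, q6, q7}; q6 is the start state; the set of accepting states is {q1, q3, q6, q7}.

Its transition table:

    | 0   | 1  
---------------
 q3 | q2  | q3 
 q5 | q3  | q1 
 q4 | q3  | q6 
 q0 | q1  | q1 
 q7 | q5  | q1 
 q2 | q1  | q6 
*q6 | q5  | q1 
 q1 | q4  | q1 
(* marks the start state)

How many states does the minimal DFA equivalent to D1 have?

2

States {q0,q7} cannot be reached from the start state, so discard them.
P0 = {q1,q3,q6} | {q2,q4,q5}.
The partition is now stable with 2 blocks: {q1,q3,q6} | {q2,q4,q5}.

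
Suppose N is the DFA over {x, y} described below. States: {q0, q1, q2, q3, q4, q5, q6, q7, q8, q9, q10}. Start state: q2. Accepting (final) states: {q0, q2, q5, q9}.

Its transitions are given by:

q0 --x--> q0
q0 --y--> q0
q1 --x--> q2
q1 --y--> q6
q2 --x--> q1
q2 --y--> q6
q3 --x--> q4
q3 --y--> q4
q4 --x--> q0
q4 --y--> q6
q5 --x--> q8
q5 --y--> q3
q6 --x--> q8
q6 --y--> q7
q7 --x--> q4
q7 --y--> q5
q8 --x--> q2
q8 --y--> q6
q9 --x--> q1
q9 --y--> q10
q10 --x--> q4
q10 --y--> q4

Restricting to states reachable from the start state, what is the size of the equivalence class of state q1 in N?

States {q9,q10} cannot be reached from the start state, so discard them.
Start with accepting vs non-accepting: {q0,q2,q5} | {q1,q3,q4,q6,q7,q8}.
Refine {q0,q2,q5} on symbol x: members go to different blocks, giving {q2,q5} and {q0}.
On input x, block {q1,q3,q4,q6,q7,q8} splits into {q3,q6,q7} and {q1,q8} and {q4}.
Split {q3,q6,q7} by δ(·,x) → {q3,q7} and {q6}.
On input y, block {q2,q5} splits into {q2} and {q5}.
Split {q3,q7} by δ(·,y) → {q3} and {q7}.
The partition is now stable with 8 blocks: {q2} | {q3} | {q0} | {q1,q8} | {q4} | {q6} | {q5} | {q7}.
The equivalence class containing q1 is {q1,q8}, of size 2.

2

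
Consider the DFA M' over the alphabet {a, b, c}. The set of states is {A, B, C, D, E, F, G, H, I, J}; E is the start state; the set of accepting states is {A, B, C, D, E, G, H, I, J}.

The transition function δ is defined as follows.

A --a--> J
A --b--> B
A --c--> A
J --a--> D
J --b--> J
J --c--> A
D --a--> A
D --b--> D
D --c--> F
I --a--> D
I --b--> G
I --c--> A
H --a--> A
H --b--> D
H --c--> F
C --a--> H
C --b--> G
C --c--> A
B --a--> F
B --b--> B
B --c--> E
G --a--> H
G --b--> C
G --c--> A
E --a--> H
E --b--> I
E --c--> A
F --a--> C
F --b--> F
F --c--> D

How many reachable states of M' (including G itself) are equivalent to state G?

All states are reachable from the start state.
P0 = {A,B,C,D,E,G,H,I,J} | {F}.
Split {A,B,C,D,E,G,H,I,J} by δ(·,a) → {A,C,D,E,G,H,I,J} and {B}.
Refine {A,C,D,E,G,H,I,J} on symbol b: members go to different blocks, giving {C,D,E,G,H,I,J} and {A}.
Refine {C,D,E,G,H,I,J} on symbol a: members go to different blocks, giving {C,E,G,I,J} and {D,H}.
The partition is now stable with 5 blocks: {C,E,G,I,J} | {F} | {B} | {A} | {D,H}.
State G belongs to the block {C,E,G,I,J}, which has 5 states.

5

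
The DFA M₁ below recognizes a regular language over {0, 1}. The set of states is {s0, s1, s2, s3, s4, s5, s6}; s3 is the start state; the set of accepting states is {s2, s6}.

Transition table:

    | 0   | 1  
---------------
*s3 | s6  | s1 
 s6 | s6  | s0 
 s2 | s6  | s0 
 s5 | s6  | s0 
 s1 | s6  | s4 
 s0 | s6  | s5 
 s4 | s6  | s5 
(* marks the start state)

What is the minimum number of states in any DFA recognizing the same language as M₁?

2

Reachable states from the start: {s0,s1,s3,s4,s5,s6}. Unreachable: {s2} — drop them.
P0 = {s6} | {s0,s1,s3,s4,s5}.
No further refinement is possible. Final partition (2 blocks): {s6} | {s0,s1,s3,s4,s5}.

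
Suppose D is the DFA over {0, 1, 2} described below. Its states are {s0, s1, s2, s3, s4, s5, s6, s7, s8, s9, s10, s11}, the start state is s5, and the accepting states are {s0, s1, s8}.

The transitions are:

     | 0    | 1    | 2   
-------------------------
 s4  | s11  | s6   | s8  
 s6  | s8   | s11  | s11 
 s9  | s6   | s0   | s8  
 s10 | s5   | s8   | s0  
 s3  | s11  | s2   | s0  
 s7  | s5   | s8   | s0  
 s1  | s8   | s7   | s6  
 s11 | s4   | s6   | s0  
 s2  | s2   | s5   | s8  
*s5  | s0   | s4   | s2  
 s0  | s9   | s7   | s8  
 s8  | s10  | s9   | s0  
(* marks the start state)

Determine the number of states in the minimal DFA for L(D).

States {s1,s3} cannot be reached from the start state, so discard them.
P0 = {s0,s8} | {s2,s4,s5,s6,s7,s9,s10,s11}.
On input 0, block {s2,s4,s5,s6,s7,s9,s10,s11} splits into {s2,s4,s7,s9,s10,s11} and {s5,s6}.
On input 0, block {s2,s4,s7,s9,s10,s11} splits into {s2,s4,s11} and {s7,s9,s10}.
The partition is now stable with 4 blocks: {s0,s8} | {s2,s4,s11} | {s5,s6} | {s7,s9,s10}.

4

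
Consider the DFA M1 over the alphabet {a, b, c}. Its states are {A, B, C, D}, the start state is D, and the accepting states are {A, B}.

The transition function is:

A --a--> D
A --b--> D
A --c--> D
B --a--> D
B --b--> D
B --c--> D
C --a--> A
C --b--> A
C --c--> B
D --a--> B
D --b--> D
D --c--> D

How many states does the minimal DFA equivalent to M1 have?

States {A,C} cannot be reached from the start state, so discard them.
Start with accepting vs non-accepting: {B} | {D}.
The partition is now stable with 2 blocks: {B} | {D}.

2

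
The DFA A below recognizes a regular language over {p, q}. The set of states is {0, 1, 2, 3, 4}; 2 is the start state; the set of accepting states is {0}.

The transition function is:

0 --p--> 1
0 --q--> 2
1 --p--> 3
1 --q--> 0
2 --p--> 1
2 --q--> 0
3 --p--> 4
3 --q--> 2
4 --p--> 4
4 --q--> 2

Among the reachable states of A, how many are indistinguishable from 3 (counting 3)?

2

Start with accepting vs non-accepting: {0} | {1,2,3,4}.
On input q, block {1,2,3,4} splits into {1,2} and {3,4}.
On input p, block {1,2} splits into {1} and {2}.
The partition is now stable with 4 blocks: {0} | {1} | {3,4} | {2}.
State 3 belongs to the block {3,4}, which has 2 states.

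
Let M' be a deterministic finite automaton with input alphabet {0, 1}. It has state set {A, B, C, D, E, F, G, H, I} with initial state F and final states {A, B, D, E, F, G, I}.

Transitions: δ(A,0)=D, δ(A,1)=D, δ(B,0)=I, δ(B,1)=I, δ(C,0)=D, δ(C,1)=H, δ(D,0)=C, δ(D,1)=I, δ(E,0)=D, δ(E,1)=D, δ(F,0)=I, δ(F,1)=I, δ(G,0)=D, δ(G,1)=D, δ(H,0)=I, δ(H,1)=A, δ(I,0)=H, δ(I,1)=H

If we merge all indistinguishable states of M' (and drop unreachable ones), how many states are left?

6

First remove the unreachable states {B,E,G}; 6 states remain.
Start with accepting vs non-accepting: {A,D,F,I} | {C,H}.
Refine {A,D,F,I} on symbol 0: members go to different blocks, giving {A,F} and {D,I}.
Refine {C,H} on symbol 1: members go to different blocks, giving {C} and {H}.
Split {D,I} by δ(·,0) → {D} and {I}.
Split {A,F} by δ(·,0) → {A} and {F}.
No further refinement is possible. Final partition (6 blocks): {A} | {C} | {D} | {H} | {I} | {F}.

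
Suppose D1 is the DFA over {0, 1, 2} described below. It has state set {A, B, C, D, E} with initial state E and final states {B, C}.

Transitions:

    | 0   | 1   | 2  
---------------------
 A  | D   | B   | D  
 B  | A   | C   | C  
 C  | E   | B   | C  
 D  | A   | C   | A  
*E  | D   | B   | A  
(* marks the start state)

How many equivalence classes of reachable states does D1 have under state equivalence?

All states are reachable from the start state.
Start with accepting vs non-accepting: {B,C} | {A,D,E}.
The partition is now stable with 2 blocks: {B,C} | {A,D,E}.

2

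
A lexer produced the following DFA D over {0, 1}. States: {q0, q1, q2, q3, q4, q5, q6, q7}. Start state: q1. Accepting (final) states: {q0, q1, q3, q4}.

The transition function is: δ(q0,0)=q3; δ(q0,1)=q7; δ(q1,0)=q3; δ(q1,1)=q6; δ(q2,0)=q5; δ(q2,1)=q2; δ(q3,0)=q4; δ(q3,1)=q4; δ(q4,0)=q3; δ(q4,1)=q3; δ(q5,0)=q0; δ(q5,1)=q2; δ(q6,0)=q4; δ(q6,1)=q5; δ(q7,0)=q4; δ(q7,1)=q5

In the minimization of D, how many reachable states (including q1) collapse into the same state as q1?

2

All states are reachable from the start state.
Initial partition by acceptance: {q0,q1,q3,q4} | {q2,q5,q6,q7}.
Split {q0,q1,q3,q4} by δ(·,1) → {q0,q1} and {q3,q4}.
Split {q2,q5,q6,q7} by δ(·,0) → {q6,q7} and {q2} and {q5}.
No further refinement is possible. Final partition (5 blocks): {q0,q1} | {q6,q7} | {q3,q4} | {q2} | {q5}.
State q1 belongs to the block {q0,q1}, which has 2 states.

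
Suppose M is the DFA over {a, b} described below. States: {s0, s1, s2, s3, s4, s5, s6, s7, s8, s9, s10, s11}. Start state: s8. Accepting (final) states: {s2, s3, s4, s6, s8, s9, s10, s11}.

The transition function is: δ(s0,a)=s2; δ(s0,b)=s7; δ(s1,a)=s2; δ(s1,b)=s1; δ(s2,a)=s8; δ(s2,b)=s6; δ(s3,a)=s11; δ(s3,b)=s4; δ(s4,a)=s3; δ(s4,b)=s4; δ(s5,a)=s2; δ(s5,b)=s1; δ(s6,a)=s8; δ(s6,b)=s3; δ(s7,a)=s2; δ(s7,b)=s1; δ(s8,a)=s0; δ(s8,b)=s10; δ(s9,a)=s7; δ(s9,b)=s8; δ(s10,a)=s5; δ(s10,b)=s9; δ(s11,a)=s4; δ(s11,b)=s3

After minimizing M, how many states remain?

5

Every state is reachable, so we keep all 12.
P0 = {s2,s3,s4,s6,s8,s9,s10,s11} | {s0,s1,s5,s7}.
Refine {s2,s3,s4,s6,s8,s9,s10,s11} on symbol a: members go to different blocks, giving {s2,s3,s4,s6,s11} and {s8,s9,s10}.
Refine {s2,s3,s4,s6,s11} on symbol a: members go to different blocks, giving {s3,s4,s11} and {s2,s6}.
Split {s2,s6} by δ(·,b) → {s2} and {s6}.
No further refinement is possible. Final partition (5 blocks): {s3,s4,s11} | {s0,s1,s5,s7} | {s8,s9,s10} | {s2} | {s6}.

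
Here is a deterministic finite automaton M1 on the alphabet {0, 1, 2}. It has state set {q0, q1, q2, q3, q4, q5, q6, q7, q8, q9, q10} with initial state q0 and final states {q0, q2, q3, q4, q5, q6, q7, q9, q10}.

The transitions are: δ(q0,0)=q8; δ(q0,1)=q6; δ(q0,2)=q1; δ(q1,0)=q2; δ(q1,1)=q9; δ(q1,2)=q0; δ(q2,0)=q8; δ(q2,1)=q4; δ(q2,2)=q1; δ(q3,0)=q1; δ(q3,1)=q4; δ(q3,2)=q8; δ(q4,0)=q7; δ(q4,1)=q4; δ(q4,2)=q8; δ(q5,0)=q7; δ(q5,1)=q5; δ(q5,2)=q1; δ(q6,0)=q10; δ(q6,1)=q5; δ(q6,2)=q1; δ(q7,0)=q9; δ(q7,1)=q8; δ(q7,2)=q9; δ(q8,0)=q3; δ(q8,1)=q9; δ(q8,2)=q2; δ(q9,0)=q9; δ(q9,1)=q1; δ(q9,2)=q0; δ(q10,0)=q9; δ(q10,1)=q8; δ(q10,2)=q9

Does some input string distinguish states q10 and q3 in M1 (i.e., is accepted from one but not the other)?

Every state is reachable, so we keep all 11.
P0 = {q0,q2,q3,q4,q5,q6,q7,q9,q10} | {q1,q8}.
On input 0, block {q0,q2,q3,q4,q5,q6,q7,q9,q10} splits into {q4,q5,q6,q7,q9,q10} and {q0,q2,q3}.
On input 1, block {q4,q5,q6,q7,q9,q10} splits into {q4,q5,q6} and {q7,q9,q10}.
Split {q7,q9,q10} by δ(·,2) → {q7,q10} and {q9}.
The partition is now stable with 5 blocks: {q4,q5,q6} | {q1,q8} | {q0,q2,q3} | {q7,q10} | {q9}.
q10 and q3 end up in different blocks, so they are distinguishable. For instance, the string '0' is accepted from only q10.

Yes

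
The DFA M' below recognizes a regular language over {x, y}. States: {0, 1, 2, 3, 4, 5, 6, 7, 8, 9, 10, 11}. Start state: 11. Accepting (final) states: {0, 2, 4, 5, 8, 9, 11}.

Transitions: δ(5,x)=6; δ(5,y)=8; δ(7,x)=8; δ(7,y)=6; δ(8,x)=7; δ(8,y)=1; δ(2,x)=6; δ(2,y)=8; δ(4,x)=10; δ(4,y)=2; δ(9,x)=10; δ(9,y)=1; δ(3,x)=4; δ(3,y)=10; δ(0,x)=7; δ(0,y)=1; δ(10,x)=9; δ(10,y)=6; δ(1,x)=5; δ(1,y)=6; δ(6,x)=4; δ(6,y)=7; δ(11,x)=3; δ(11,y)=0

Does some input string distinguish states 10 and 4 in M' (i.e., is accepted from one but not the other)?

Yes

Every state is reachable, so we keep all 12.
Initial partition by acceptance: {0,2,4,5,8,9,11} | {1,3,6,7,10}.
Split {0,2,4,5,8,9,11} by δ(·,y) → {2,4,5,11} and {0,8,9}.
Split {2,4,5,11} by δ(·,y) → {2,5,11} and {4}.
Split {1,3,6,7,10} by δ(·,x) → {3,6} and {7,10} and {1}.
Stable partition: {2,5,11} | {3,6} | {0,8,9} | {4} | {7,10} | {1} — 6 equivalence classes.
10 and 4 end up in different blocks, so they are distinguishable. For instance, the string 'ε' is accepted from only 4.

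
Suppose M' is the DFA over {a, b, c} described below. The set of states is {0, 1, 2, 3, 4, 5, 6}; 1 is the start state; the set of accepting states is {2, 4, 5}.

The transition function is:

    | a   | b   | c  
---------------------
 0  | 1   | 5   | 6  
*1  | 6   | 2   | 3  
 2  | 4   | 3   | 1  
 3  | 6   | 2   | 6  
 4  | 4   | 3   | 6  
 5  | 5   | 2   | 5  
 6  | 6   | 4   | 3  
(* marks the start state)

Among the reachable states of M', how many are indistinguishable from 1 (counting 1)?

3

First remove the unreachable states {0,5}; 5 states remain.
Start with accepting vs non-accepting: {2,4} | {1,3,6}.
The partition is now stable with 2 blocks: {2,4} | {1,3,6}.
State 1 belongs to the block {1,3,6}, which has 3 states.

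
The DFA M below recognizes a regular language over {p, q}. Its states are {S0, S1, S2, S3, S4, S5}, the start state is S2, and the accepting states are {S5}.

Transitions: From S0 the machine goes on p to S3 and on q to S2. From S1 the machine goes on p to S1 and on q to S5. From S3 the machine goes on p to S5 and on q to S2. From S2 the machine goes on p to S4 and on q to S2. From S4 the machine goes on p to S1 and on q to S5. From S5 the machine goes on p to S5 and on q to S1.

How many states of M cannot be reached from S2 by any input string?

2

Starting at S2 and following transitions, the reachable set is {S1, S2, S4, S5}. That leaves S0, S3 unreachable — 2 in total.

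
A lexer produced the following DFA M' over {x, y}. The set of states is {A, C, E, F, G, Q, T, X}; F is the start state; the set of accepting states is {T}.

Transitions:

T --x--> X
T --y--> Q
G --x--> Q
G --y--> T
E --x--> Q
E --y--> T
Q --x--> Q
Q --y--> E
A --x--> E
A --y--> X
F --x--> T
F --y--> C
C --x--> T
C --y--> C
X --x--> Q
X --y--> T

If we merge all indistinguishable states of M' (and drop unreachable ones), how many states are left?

States {A,G} cannot be reached from the start state, so discard them.
P0 = {T} | {C,E,F,Q,X}.
Split {C,E,F,Q,X} by δ(·,x) → {E,Q,X} and {C,F}.
Split {E,Q,X} by δ(·,y) → {E,X} and {Q}.
Stable partition: {T} | {E,X} | {C,F} | {Q} — 4 equivalence classes.

4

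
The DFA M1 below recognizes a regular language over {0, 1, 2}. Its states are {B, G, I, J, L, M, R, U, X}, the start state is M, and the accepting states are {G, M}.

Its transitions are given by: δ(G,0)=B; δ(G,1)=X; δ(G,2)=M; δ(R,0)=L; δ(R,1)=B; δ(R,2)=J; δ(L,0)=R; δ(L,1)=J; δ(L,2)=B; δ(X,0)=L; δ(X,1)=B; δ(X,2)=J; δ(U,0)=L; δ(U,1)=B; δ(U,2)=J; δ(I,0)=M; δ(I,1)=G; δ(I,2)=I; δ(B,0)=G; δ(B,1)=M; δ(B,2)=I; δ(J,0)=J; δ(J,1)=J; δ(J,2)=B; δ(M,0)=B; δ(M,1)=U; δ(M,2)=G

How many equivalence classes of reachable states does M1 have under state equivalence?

All states are reachable from the start state.
P0 = {G,M} | {B,I,J,L,R,U,X}.
Split {B,I,J,L,R,U,X} by δ(·,0) → {J,L,R,U,X} and {B,I}.
Refine {J,L,R,U,X} on symbol 1: members go to different blocks, giving {R,U,X} and {J,L}.
Split {J,L} by δ(·,0) → {J} and {L}.
Stable partition: {G,M} | {R,U,X} | {B,I} | {J} | {L} — 5 equivalence classes.

5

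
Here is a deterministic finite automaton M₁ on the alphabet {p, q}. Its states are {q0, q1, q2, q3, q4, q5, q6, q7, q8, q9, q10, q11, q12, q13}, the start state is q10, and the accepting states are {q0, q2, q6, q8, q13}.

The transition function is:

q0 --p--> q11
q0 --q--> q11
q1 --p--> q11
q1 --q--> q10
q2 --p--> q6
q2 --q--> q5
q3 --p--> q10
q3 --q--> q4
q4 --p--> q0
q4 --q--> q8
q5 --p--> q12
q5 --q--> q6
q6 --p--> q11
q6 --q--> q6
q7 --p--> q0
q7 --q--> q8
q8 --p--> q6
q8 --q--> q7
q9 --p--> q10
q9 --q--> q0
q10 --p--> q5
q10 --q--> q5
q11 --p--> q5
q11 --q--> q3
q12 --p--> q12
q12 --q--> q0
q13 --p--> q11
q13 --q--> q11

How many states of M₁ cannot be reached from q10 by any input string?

4

Starting at q10 and following transitions, the reachable set is {q0, q3, q4, q5, q6, q7, q8, q10, q11, q12}. That leaves q1, q2, q9, q13 unreachable — 4 in total.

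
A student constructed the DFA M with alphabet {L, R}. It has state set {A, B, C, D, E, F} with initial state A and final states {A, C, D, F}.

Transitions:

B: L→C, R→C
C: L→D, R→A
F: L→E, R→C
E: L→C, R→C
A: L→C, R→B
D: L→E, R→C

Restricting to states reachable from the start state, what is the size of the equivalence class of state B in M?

First remove the unreachable states {F}; 5 states remain.
P0 = {A,C,D} | {B,E}.
Split {A,C,D} by δ(·,L) → {A,C} and {D}.
On input L, block {A,C} splits into {A} and {C}.
The partition is now stable with 4 blocks: {A} | {B,E} | {D} | {C}.
State B belongs to the block {B,E}, which has 2 states.

2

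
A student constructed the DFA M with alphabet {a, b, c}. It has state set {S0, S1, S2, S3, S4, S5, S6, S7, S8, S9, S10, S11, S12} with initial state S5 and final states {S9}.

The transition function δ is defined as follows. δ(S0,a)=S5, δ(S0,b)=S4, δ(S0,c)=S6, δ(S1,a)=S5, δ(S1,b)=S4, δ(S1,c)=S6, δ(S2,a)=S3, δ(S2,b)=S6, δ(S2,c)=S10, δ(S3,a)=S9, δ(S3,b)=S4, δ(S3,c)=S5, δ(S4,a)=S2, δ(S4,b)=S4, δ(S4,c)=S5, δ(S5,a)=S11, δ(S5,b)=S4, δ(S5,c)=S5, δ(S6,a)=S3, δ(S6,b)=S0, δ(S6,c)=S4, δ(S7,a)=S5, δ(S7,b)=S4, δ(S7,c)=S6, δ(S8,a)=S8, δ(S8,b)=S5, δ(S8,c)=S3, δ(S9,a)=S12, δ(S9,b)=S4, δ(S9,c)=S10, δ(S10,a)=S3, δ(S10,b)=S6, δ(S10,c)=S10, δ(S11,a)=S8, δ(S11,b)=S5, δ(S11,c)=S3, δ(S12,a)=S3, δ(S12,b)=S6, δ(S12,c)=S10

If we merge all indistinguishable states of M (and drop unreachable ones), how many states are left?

8

States {S1,S7} cannot be reached from the start state, so discard them.
Start with accepting vs non-accepting: {S9} | {S0,S2,S3,S4,S5,S6,S8,S10,S11,S12}.
On input a, block {S0,S2,S3,S4,S5,S6,S8,S10,S11,S12} splits into {S0,S2,S4,S5,S6,S8,S10,S11,S12} and {S3}.
Refine {S0,S2,S4,S5,S6,S8,S10,S11,S12} on symbol a: members go to different blocks, giving {S0,S4,S5,S8,S11} and {S2,S6,S10,S12}.
Refine {S0,S4,S5,S8,S11} on symbol a: members go to different blocks, giving {S0,S5,S8,S11} and {S4}.
On input b, block {S0,S5,S8,S11} splits into {S0,S5} and {S8,S11}.
Split {S0,S5} by δ(·,a) → {S0} and {S5}.
On input b, block {S2,S6,S10,S12} splits into {S2,S10,S12} and {S6}.
The partition is now stable with 8 blocks: {S9} | {S0} | {S3} | {S2,S10,S12} | {S4} | {S8,S11} | {S5} | {S6}.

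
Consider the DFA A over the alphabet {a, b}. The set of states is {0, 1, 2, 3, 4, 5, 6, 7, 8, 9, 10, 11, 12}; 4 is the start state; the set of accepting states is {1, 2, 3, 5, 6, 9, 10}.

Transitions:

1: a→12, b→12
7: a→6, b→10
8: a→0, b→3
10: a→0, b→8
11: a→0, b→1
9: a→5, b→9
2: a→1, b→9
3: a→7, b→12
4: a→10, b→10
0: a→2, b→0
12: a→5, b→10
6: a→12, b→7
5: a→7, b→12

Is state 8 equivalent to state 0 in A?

No

States {11} cannot be reached from the start state, so discard them.
Initial partition by acceptance: {1,2,3,5,6,9,10} | {0,4,7,8,12}.
On input a, block {1,2,3,5,6,9,10} splits into {1,3,5,6,10} and {2,9}.
Split {0,4,7,8,12} by δ(·,a) → {4,7,12} and {0} and {8}.
Refine {1,3,5,6,10} on symbol a: members go to different blocks, giving {1,3,5,6} and {10}.
Split {4,7,12} by δ(·,a) → {7,12} and {4}.
No further refinement is possible. Final partition (7 blocks): {1,3,5,6} | {7,12} | {2,9} | {0} | {8} | {10} | {4}.
8 and 0 end up in different blocks, so they are distinguishable. For instance, the string 'a' is accepted from only 0.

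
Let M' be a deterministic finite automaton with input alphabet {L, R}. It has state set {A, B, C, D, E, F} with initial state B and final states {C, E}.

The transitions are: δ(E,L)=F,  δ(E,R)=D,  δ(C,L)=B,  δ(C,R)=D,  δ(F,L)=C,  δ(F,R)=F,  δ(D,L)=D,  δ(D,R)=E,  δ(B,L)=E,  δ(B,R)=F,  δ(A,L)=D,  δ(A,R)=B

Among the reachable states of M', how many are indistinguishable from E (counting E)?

States {A} cannot be reached from the start state, so discard them.
Initial partition by acceptance: {C,E} | {B,D,F}.
Split {B,D,F} by δ(·,L) → {B,F} and {D}.
No further refinement is possible. Final partition (3 blocks): {C,E} | {B,F} | {D}.
The equivalence class containing E is {C,E}, of size 2.

2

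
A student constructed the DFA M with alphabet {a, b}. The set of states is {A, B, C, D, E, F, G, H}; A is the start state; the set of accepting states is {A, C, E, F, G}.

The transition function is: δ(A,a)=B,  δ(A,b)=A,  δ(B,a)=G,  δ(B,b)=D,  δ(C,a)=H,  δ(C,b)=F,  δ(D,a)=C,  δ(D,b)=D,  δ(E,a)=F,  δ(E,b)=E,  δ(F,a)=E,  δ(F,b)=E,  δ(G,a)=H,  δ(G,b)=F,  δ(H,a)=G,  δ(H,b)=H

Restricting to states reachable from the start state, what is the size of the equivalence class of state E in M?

Every state is reachable, so we keep all 8.
Initial partition by acceptance: {A,C,E,F,G} | {B,D,H}.
Split {A,C,E,F,G} by δ(·,a) → {A,C,G} and {E,F}.
Refine {A,C,G} on symbol b: members go to different blocks, giving {C,G} and {A}.
No further refinement is possible. Final partition (4 blocks): {C,G} | {B,D,H} | {E,F} | {A}.
State E belongs to the block {E,F}, which has 2 states.

2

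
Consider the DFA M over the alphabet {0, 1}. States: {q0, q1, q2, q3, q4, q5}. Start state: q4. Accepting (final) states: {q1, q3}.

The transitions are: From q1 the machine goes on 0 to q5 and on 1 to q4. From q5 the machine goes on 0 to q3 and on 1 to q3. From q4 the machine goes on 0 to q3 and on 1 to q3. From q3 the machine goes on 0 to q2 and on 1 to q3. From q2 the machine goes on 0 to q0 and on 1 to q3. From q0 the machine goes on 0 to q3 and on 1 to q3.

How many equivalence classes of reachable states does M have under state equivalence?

Reachable states from the start: {q0,q2,q3,q4}. Unreachable: {q1,q5} — drop them.
Initial partition by acceptance: {q3} | {q0,q2,q4}.
Split {q0,q2,q4} by δ(·,0) → {q0,q4} and {q2}.
No further refinement is possible. Final partition (3 blocks): {q3} | {q0,q4} | {q2}.

3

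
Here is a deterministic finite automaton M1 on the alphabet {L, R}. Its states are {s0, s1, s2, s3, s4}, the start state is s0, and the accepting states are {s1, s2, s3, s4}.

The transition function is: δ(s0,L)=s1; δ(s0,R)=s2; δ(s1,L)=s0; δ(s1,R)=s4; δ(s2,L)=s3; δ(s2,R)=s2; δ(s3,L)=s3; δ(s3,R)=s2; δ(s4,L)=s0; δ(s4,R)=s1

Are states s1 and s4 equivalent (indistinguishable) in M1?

Initial partition by acceptance: {s1,s2,s3,s4} | {s0}.
On input L, block {s1,s2,s3,s4} splits into {s1,s4} and {s2,s3}.
The partition is now stable with 3 blocks: {s1,s4} | {s0} | {s2,s3}.
s1 and s4 lie in the same block of the stable partition, so they are equivalent — no string distinguishes them.

Yes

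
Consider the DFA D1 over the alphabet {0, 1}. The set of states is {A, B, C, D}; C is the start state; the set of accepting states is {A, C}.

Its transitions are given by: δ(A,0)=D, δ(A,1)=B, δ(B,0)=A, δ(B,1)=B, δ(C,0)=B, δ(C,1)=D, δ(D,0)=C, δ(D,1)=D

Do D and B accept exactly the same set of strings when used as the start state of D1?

All states are reachable from the start state.
P0 = {A,C} | {B,D}.
Stable partition: {A,C} | {B,D} — 2 equivalence classes.
D and B lie in the same block of the stable partition, so they are equivalent — no string distinguishes them.

Yes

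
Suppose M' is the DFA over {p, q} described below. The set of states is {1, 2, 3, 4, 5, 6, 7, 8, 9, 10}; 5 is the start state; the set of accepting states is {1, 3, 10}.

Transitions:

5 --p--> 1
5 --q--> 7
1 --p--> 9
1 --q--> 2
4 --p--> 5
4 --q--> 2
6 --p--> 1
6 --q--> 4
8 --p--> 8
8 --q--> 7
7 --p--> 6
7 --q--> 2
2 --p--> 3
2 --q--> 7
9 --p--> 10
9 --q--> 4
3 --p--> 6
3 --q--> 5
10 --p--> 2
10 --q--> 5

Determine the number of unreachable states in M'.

1

Starting at 5 and following transitions, the reachable set is {1, 2, 3, 4, 5, 6, 7, 9, 10}. That leaves 8 unreachable — 1 in total.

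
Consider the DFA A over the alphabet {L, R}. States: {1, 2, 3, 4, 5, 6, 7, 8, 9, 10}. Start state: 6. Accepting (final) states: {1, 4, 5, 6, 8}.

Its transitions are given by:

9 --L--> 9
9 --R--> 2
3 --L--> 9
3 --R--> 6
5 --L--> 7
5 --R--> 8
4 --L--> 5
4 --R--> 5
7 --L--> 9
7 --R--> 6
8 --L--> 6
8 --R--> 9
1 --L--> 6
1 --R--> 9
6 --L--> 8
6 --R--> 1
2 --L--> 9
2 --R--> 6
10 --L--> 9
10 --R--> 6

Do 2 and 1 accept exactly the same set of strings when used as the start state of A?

No

Reachable states from the start: {1,2,6,8,9}. Unreachable: {3,4,5,7,10} — drop them.
Start with accepting vs non-accepting: {1,6,8} | {2,9}.
Split {1,6,8} by δ(·,R) → {1,8} and {6}.
Split {2,9} by δ(·,R) → {2} and {9}.
No further refinement is possible. Final partition (4 blocks): {1,8} | {2} | {6} | {9}.
2 and 1 end up in different blocks, so they are distinguishable. For instance, the string 'ε' is accepted from only 1.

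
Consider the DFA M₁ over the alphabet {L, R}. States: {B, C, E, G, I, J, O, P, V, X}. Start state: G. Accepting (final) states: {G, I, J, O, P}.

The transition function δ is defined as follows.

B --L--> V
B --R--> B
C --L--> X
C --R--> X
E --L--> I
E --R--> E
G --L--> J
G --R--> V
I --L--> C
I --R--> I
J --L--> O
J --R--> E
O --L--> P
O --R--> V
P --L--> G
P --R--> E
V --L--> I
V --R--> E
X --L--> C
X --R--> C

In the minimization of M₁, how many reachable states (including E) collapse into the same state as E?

2

Reachable states from the start: {C,E,G,I,J,O,P,V,X}. Unreachable: {B} — drop them.
Initial partition by acceptance: {G,I,J,O,P} | {C,E,V,X}.
On input L, block {G,I,J,O,P} splits into {G,J,O,P} and {I}.
Refine {C,E,V,X} on symbol L: members go to different blocks, giving {C,X} and {E,V}.
No further refinement is possible. Final partition (4 blocks): {G,J,O,P} | {C,X} | {I} | {E,V}.
The equivalence class containing E is {E,V}, of size 2.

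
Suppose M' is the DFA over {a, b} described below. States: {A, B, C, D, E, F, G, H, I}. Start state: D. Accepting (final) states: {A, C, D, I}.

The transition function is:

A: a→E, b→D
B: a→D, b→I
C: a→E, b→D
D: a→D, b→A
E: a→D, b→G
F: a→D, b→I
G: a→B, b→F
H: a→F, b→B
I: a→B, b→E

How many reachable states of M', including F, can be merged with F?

Reachable states from the start: {A,B,D,E,F,G,I}. Unreachable: {C,H} — drop them.
Start with accepting vs non-accepting: {A,D,I} | {B,E,F,G}.
Refine {A,D,I} on symbol a: members go to different blocks, giving {A,I} and {D}.
Split {A,I} by δ(·,b) → {A} and {I}.
On input a, block {B,E,F,G} splits into {B,E,F} and {G}.
On input b, block {B,E,F} splits into {B,F} and {E}.
No further refinement is possible. Final partition (6 blocks): {A} | {B,F} | {D} | {I} | {G} | {E}.
State F belongs to the block {B,F}, which has 2 states.

2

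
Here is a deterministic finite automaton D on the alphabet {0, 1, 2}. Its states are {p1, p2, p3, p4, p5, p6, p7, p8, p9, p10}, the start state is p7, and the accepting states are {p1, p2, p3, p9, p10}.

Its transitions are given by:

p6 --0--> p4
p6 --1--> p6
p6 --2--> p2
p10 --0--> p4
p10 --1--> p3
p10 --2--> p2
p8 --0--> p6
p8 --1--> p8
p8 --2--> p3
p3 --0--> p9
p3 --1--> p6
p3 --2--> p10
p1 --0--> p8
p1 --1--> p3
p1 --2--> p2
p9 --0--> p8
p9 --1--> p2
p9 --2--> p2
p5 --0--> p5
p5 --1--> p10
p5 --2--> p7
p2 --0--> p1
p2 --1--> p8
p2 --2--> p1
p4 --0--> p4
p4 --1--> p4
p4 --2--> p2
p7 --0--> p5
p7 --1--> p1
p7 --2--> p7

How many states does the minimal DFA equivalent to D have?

P0 = {p1,p2,p3,p9,p10} | {p4,p5,p6,p7,p8}.
Split {p1,p2,p3,p9,p10} by δ(·,0) → {p1,p9,p10} and {p2,p3}.
Refine {p4,p5,p6,p7,p8} on symbol 1: members go to different blocks, giving {p4,p6,p8} and {p5,p7}.
The partition is now stable with 4 blocks: {p1,p9,p10} | {p4,p6,p8} | {p2,p3} | {p5,p7}.

4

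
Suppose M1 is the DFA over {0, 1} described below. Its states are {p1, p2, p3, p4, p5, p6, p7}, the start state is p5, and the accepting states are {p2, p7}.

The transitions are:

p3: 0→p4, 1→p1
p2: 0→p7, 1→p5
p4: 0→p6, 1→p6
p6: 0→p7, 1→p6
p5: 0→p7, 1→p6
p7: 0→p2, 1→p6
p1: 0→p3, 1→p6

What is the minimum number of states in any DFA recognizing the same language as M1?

2

Reachable states from the start: {p2,p5,p6,p7}. Unreachable: {p1,p3,p4} — drop them.
Start with accepting vs non-accepting: {p2,p7} | {p5,p6}.
No further refinement is possible. Final partition (2 blocks): {p2,p7} | {p5,p6}.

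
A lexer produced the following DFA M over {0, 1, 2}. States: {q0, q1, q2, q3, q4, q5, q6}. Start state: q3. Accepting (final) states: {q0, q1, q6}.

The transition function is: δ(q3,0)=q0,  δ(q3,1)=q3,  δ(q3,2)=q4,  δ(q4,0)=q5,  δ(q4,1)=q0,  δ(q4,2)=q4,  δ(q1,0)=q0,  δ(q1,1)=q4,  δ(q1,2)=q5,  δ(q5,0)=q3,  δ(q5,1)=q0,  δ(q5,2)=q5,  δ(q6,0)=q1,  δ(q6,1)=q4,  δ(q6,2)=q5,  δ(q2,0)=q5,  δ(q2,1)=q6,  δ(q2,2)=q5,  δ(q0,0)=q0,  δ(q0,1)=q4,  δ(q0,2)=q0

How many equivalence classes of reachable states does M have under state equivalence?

4

States {q1,q2,q6} cannot be reached from the start state, so discard them.
Start with accepting vs non-accepting: {q0} | {q3,q4,q5}.
On input 0, block {q3,q4,q5} splits into {q4,q5} and {q3}.
Refine {q4,q5} on symbol 0: members go to different blocks, giving {q4} and {q5}.
Stable partition: {q0} | {q4} | {q3} | {q5} — 4 equivalence classes.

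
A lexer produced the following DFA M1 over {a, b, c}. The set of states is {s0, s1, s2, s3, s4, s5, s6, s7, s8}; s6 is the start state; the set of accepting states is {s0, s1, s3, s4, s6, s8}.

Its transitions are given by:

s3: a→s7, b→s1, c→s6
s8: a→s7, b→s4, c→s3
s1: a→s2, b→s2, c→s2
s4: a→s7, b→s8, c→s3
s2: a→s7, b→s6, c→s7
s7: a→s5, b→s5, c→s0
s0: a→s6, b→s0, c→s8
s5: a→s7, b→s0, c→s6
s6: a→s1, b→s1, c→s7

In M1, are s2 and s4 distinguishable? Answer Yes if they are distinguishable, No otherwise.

Every state is reachable, so we keep all 9.
Start with accepting vs non-accepting: {s0,s1,s3,s4,s6,s8} | {s2,s5,s7}.
Split {s0,s1,s3,s4,s6,s8} by δ(·,a) → {s1,s3,s4,s8} and {s0,s6}.
Refine {s1,s3,s4,s8} on symbol b: members go to different blocks, giving {s3,s4,s8} and {s1}.
Split {s3,s4,s8} by δ(·,b) → {s4,s8} and {s3}.
Split {s2,s5,s7} by δ(·,b) → {s2,s5} and {s7}.
Refine {s2,s5} on symbol c: members go to different blocks, giving {s2} and {s5}.
Refine {s0,s6} on symbol a: members go to different blocks, giving {s0} and {s6}.
Stable partition: {s4,s8} | {s2} | {s0} | {s1} | {s3} | {s7} | {s5} | {s6} — 8 equivalence classes.
s2 and s4 end up in different blocks, so they are distinguishable. For instance, the string 'ε' is accepted from only s4.

Yes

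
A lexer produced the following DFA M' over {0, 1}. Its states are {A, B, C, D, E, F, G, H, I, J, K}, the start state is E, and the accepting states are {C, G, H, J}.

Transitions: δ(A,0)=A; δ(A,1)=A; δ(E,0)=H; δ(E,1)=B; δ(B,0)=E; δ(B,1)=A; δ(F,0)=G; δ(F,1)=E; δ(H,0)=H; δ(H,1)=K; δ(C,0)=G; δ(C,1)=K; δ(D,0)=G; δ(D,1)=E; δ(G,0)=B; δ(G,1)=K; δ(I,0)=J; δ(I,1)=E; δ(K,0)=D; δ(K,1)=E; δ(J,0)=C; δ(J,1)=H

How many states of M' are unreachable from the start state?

4

No path from E leads to C, F, I, J; the other 7 states are all reachable.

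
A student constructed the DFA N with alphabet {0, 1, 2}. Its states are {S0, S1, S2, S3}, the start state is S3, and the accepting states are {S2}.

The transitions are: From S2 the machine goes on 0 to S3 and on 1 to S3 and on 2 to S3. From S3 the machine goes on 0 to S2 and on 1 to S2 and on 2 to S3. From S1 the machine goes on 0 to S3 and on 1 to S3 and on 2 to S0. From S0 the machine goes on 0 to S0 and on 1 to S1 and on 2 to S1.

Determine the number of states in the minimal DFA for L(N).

2

Reachable states from the start: {S2,S3}. Unreachable: {S0,S1} — drop them.
Initial partition by acceptance: {S2} | {S3}.
The partition is now stable with 2 blocks: {S2} | {S3}.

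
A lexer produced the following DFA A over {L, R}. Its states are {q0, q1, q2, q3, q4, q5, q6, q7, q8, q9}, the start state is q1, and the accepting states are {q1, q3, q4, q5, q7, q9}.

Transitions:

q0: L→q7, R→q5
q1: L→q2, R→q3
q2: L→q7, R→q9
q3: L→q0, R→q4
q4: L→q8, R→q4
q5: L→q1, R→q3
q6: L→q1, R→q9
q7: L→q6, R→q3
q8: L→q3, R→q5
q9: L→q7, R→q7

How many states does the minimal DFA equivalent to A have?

3

All states are reachable from the start state.
P0 = {q1,q3,q4,q5,q7,q9} | {q0,q2,q6,q8}.
Split {q1,q3,q4,q5,q7,q9} by δ(·,L) → {q1,q3,q4,q7} and {q5,q9}.
The partition is now stable with 3 blocks: {q1,q3,q4,q7} | {q0,q2,q6,q8} | {q5,q9}.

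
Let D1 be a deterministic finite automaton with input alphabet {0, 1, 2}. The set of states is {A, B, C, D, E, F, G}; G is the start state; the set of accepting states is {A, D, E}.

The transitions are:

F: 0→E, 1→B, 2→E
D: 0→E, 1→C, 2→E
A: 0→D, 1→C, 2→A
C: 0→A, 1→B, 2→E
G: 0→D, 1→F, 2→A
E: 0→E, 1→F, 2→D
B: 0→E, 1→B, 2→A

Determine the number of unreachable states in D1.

Every one of the 7 states is reachable from G.

0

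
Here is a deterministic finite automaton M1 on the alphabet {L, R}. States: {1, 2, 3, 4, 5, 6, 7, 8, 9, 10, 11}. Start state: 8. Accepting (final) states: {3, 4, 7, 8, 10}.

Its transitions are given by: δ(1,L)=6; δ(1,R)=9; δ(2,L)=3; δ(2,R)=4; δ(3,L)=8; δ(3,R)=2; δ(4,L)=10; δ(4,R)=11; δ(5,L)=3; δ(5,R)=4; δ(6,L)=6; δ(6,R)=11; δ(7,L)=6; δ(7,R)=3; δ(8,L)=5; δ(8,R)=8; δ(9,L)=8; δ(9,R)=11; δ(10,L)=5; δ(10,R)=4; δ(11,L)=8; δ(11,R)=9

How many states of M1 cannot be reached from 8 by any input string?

3

No path from 8 leads to 1, 6, 7; the other 8 states are all reachable.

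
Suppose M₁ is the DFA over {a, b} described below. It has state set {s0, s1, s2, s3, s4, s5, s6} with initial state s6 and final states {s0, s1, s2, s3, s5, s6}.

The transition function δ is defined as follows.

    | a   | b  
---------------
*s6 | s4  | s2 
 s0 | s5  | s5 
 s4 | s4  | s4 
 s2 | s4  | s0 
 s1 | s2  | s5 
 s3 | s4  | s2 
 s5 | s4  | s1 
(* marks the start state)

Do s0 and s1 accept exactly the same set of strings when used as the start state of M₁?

States {s3} cannot be reached from the start state, so discard them.
Initial partition by acceptance: {s0,s1,s2,s5,s6} | {s4}.
Refine {s0,s1,s2,s5,s6} on symbol a: members go to different blocks, giving {s2,s5,s6} and {s0,s1}.
Split {s2,s5,s6} by δ(·,b) → {s2,s5} and {s6}.
No further refinement is possible. Final partition (4 blocks): {s2,s5} | {s4} | {s0,s1} | {s6}.
s0 and s1 lie in the same block of the stable partition, so they are equivalent — no string distinguishes them.

Yes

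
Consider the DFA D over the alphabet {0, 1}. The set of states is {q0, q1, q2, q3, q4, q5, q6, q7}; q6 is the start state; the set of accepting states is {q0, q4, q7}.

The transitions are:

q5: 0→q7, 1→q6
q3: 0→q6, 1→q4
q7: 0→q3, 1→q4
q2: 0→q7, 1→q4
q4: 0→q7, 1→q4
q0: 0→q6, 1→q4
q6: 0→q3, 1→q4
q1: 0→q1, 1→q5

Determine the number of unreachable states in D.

4

Starting at q6 and following transitions, the reachable set is {q3, q4, q6, q7}. That leaves q0, q1, q2, q5 unreachable — 4 in total.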